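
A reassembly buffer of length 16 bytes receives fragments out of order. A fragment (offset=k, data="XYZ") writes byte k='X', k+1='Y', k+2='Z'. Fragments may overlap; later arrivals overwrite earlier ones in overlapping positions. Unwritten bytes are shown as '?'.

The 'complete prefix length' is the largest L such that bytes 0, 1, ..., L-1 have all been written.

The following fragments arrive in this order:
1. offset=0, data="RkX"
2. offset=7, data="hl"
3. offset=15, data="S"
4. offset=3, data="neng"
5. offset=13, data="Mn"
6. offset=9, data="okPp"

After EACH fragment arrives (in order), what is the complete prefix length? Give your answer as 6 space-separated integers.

Answer: 3 3 3 9 9 16

Derivation:
Fragment 1: offset=0 data="RkX" -> buffer=RkX????????????? -> prefix_len=3
Fragment 2: offset=7 data="hl" -> buffer=RkX????hl??????? -> prefix_len=3
Fragment 3: offset=15 data="S" -> buffer=RkX????hl??????S -> prefix_len=3
Fragment 4: offset=3 data="neng" -> buffer=RkXnenghl??????S -> prefix_len=9
Fragment 5: offset=13 data="Mn" -> buffer=RkXnenghl????MnS -> prefix_len=9
Fragment 6: offset=9 data="okPp" -> buffer=RkXnenghlokPpMnS -> prefix_len=16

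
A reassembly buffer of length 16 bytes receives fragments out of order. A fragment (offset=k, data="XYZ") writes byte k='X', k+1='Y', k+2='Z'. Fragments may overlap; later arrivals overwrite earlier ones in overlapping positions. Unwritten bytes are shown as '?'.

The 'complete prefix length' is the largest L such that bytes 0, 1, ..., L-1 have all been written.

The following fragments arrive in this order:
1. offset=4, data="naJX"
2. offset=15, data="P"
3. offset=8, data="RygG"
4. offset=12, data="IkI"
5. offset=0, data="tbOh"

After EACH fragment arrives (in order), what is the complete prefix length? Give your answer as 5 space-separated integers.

Fragment 1: offset=4 data="naJX" -> buffer=????naJX???????? -> prefix_len=0
Fragment 2: offset=15 data="P" -> buffer=????naJX???????P -> prefix_len=0
Fragment 3: offset=8 data="RygG" -> buffer=????naJXRygG???P -> prefix_len=0
Fragment 4: offset=12 data="IkI" -> buffer=????naJXRygGIkIP -> prefix_len=0
Fragment 5: offset=0 data="tbOh" -> buffer=tbOhnaJXRygGIkIP -> prefix_len=16

Answer: 0 0 0 0 16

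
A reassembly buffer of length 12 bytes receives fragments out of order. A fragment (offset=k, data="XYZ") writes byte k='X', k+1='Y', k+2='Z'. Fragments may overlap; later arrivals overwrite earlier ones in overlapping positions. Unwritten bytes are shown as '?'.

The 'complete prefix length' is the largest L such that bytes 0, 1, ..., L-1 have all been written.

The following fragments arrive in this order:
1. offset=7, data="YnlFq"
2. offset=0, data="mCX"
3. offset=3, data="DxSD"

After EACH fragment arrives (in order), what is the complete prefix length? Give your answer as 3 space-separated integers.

Fragment 1: offset=7 data="YnlFq" -> buffer=???????YnlFq -> prefix_len=0
Fragment 2: offset=0 data="mCX" -> buffer=mCX????YnlFq -> prefix_len=3
Fragment 3: offset=3 data="DxSD" -> buffer=mCXDxSDYnlFq -> prefix_len=12

Answer: 0 3 12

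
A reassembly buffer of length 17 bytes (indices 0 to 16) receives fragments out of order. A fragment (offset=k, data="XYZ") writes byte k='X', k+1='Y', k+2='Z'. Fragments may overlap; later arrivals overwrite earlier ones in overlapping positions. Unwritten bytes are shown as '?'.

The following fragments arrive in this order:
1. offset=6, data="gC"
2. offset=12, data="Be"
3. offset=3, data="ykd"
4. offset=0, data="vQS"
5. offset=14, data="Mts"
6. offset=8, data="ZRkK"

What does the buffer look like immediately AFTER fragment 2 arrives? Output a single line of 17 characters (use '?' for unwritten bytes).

Answer: ??????gC????Be???

Derivation:
Fragment 1: offset=6 data="gC" -> buffer=??????gC?????????
Fragment 2: offset=12 data="Be" -> buffer=??????gC????Be???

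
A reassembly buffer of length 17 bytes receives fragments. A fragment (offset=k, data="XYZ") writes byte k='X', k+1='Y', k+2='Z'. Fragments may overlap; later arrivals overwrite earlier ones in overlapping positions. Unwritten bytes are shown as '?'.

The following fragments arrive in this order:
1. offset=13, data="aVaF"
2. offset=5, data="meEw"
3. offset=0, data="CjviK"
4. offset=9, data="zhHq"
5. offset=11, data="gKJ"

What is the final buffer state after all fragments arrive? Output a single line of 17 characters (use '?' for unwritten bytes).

Fragment 1: offset=13 data="aVaF" -> buffer=?????????????aVaF
Fragment 2: offset=5 data="meEw" -> buffer=?????meEw????aVaF
Fragment 3: offset=0 data="CjviK" -> buffer=CjviKmeEw????aVaF
Fragment 4: offset=9 data="zhHq" -> buffer=CjviKmeEwzhHqaVaF
Fragment 5: offset=11 data="gKJ" -> buffer=CjviKmeEwzhgKJVaF

Answer: CjviKmeEwzhgKJVaF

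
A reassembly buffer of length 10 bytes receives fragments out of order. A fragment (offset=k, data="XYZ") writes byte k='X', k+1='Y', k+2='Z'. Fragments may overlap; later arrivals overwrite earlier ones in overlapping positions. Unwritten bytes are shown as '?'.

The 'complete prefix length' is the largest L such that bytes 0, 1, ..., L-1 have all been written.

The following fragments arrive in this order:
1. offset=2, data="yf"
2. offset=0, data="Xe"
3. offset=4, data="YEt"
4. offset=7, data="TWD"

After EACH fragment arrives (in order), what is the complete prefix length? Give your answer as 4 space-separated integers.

Answer: 0 4 7 10

Derivation:
Fragment 1: offset=2 data="yf" -> buffer=??yf?????? -> prefix_len=0
Fragment 2: offset=0 data="Xe" -> buffer=Xeyf?????? -> prefix_len=4
Fragment 3: offset=4 data="YEt" -> buffer=XeyfYEt??? -> prefix_len=7
Fragment 4: offset=7 data="TWD" -> buffer=XeyfYEtTWD -> prefix_len=10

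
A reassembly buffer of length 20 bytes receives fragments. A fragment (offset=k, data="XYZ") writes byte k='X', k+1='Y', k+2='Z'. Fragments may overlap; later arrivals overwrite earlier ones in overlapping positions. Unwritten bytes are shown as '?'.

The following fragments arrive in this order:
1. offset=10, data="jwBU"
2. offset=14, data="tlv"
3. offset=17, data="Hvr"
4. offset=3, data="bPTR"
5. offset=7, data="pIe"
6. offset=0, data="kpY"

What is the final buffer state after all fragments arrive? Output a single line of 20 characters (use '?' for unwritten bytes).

Answer: kpYbPTRpIejwBUtlvHvr

Derivation:
Fragment 1: offset=10 data="jwBU" -> buffer=??????????jwBU??????
Fragment 2: offset=14 data="tlv" -> buffer=??????????jwBUtlv???
Fragment 3: offset=17 data="Hvr" -> buffer=??????????jwBUtlvHvr
Fragment 4: offset=3 data="bPTR" -> buffer=???bPTR???jwBUtlvHvr
Fragment 5: offset=7 data="pIe" -> buffer=???bPTRpIejwBUtlvHvr
Fragment 6: offset=0 data="kpY" -> buffer=kpYbPTRpIejwBUtlvHvr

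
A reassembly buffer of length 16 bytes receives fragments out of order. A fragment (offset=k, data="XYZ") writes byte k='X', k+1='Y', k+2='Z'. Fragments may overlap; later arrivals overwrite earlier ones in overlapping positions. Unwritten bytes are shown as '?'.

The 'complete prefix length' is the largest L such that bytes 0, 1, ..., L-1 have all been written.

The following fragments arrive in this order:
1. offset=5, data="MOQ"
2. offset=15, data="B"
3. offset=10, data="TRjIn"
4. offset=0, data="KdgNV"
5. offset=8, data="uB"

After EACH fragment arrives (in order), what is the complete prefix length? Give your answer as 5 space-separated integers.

Fragment 1: offset=5 data="MOQ" -> buffer=?????MOQ???????? -> prefix_len=0
Fragment 2: offset=15 data="B" -> buffer=?????MOQ???????B -> prefix_len=0
Fragment 3: offset=10 data="TRjIn" -> buffer=?????MOQ??TRjInB -> prefix_len=0
Fragment 4: offset=0 data="KdgNV" -> buffer=KdgNVMOQ??TRjInB -> prefix_len=8
Fragment 5: offset=8 data="uB" -> buffer=KdgNVMOQuBTRjInB -> prefix_len=16

Answer: 0 0 0 8 16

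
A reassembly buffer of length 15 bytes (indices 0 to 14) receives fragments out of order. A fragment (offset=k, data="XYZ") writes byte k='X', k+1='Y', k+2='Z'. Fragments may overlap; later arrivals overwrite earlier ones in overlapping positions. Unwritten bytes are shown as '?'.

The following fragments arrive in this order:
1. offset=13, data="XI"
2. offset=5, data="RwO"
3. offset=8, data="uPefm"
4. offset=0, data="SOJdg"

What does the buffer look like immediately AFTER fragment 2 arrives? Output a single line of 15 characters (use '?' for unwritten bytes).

Fragment 1: offset=13 data="XI" -> buffer=?????????????XI
Fragment 2: offset=5 data="RwO" -> buffer=?????RwO?????XI

Answer: ?????RwO?????XI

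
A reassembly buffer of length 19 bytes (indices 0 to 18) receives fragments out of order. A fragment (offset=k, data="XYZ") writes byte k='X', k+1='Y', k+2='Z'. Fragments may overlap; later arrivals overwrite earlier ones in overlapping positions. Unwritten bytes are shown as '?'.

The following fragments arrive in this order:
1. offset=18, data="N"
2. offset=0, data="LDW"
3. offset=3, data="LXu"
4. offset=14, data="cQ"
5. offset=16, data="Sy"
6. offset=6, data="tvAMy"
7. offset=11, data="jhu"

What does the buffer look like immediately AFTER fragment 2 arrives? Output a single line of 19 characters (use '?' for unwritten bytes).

Answer: LDW???????????????N

Derivation:
Fragment 1: offset=18 data="N" -> buffer=??????????????????N
Fragment 2: offset=0 data="LDW" -> buffer=LDW???????????????N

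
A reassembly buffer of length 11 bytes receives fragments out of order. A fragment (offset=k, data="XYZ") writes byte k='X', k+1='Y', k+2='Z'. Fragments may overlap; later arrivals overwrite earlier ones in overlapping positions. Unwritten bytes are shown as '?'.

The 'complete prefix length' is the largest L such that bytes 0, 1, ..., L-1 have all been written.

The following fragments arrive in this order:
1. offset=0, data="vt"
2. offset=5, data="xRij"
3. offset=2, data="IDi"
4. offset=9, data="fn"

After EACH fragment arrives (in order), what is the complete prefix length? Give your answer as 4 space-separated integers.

Fragment 1: offset=0 data="vt" -> buffer=vt????????? -> prefix_len=2
Fragment 2: offset=5 data="xRij" -> buffer=vt???xRij?? -> prefix_len=2
Fragment 3: offset=2 data="IDi" -> buffer=vtIDixRij?? -> prefix_len=9
Fragment 4: offset=9 data="fn" -> buffer=vtIDixRijfn -> prefix_len=11

Answer: 2 2 9 11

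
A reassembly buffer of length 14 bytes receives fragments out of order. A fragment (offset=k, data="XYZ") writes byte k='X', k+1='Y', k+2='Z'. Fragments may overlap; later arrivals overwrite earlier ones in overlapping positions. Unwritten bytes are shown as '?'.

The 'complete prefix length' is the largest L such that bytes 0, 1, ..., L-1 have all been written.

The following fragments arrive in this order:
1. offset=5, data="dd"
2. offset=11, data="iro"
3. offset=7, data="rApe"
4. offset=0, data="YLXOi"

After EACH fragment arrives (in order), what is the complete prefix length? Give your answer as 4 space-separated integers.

Answer: 0 0 0 14

Derivation:
Fragment 1: offset=5 data="dd" -> buffer=?????dd??????? -> prefix_len=0
Fragment 2: offset=11 data="iro" -> buffer=?????dd????iro -> prefix_len=0
Fragment 3: offset=7 data="rApe" -> buffer=?????ddrApeiro -> prefix_len=0
Fragment 4: offset=0 data="YLXOi" -> buffer=YLXOiddrApeiro -> prefix_len=14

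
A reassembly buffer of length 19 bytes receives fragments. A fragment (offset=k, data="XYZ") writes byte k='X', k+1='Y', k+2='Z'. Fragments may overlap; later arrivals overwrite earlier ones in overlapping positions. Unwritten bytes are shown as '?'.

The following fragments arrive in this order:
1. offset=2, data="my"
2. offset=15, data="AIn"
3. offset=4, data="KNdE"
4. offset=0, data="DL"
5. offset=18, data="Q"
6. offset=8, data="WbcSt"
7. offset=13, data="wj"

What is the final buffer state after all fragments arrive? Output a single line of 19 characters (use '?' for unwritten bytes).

Fragment 1: offset=2 data="my" -> buffer=??my???????????????
Fragment 2: offset=15 data="AIn" -> buffer=??my???????????AIn?
Fragment 3: offset=4 data="KNdE" -> buffer=??myKNdE???????AIn?
Fragment 4: offset=0 data="DL" -> buffer=DLmyKNdE???????AIn?
Fragment 5: offset=18 data="Q" -> buffer=DLmyKNdE???????AInQ
Fragment 6: offset=8 data="WbcSt" -> buffer=DLmyKNdEWbcSt??AInQ
Fragment 7: offset=13 data="wj" -> buffer=DLmyKNdEWbcStwjAInQ

Answer: DLmyKNdEWbcStwjAInQ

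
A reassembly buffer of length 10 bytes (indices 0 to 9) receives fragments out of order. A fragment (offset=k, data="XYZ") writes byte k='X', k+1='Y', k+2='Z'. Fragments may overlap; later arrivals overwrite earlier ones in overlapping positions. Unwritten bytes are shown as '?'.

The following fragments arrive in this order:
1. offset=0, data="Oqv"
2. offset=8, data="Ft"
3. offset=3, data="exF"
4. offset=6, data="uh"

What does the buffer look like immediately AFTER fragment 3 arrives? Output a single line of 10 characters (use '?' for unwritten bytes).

Fragment 1: offset=0 data="Oqv" -> buffer=Oqv???????
Fragment 2: offset=8 data="Ft" -> buffer=Oqv?????Ft
Fragment 3: offset=3 data="exF" -> buffer=OqvexF??Ft

Answer: OqvexF??Ft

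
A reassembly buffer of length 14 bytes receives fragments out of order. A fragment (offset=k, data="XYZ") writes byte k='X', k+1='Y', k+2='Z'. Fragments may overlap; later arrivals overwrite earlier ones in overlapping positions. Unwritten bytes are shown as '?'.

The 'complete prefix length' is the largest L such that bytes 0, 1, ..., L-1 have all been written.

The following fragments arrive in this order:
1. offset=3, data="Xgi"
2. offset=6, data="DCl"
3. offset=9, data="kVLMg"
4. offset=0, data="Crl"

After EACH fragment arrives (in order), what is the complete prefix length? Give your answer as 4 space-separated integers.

Answer: 0 0 0 14

Derivation:
Fragment 1: offset=3 data="Xgi" -> buffer=???Xgi???????? -> prefix_len=0
Fragment 2: offset=6 data="DCl" -> buffer=???XgiDCl????? -> prefix_len=0
Fragment 3: offset=9 data="kVLMg" -> buffer=???XgiDClkVLMg -> prefix_len=0
Fragment 4: offset=0 data="Crl" -> buffer=CrlXgiDClkVLMg -> prefix_len=14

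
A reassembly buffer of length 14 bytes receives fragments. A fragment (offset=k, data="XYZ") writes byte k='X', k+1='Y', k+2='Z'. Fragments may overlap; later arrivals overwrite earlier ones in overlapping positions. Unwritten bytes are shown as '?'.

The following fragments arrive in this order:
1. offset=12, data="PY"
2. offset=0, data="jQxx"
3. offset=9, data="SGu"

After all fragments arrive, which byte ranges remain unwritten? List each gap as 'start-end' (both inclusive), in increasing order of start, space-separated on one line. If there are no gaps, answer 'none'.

Fragment 1: offset=12 len=2
Fragment 2: offset=0 len=4
Fragment 3: offset=9 len=3
Gaps: 4-8

Answer: 4-8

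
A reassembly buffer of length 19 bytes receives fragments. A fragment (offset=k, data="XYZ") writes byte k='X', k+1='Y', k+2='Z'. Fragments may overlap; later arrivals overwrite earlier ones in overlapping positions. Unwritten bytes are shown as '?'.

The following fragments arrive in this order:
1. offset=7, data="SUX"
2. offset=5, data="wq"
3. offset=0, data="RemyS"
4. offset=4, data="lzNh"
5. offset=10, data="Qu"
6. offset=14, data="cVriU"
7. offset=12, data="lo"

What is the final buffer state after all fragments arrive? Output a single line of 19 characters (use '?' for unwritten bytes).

Fragment 1: offset=7 data="SUX" -> buffer=???????SUX?????????
Fragment 2: offset=5 data="wq" -> buffer=?????wqSUX?????????
Fragment 3: offset=0 data="RemyS" -> buffer=RemySwqSUX?????????
Fragment 4: offset=4 data="lzNh" -> buffer=RemylzNhUX?????????
Fragment 5: offset=10 data="Qu" -> buffer=RemylzNhUXQu???????
Fragment 6: offset=14 data="cVriU" -> buffer=RemylzNhUXQu??cVriU
Fragment 7: offset=12 data="lo" -> buffer=RemylzNhUXQulocVriU

Answer: RemylzNhUXQulocVriU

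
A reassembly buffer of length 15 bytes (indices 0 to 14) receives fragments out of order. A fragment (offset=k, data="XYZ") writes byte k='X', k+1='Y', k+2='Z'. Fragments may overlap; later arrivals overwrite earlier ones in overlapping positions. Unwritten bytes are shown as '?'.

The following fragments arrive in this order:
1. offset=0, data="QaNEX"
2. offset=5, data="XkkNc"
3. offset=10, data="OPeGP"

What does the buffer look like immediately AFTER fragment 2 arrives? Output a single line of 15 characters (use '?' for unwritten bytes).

Answer: QaNEXXkkNc?????

Derivation:
Fragment 1: offset=0 data="QaNEX" -> buffer=QaNEX??????????
Fragment 2: offset=5 data="XkkNc" -> buffer=QaNEXXkkNc?????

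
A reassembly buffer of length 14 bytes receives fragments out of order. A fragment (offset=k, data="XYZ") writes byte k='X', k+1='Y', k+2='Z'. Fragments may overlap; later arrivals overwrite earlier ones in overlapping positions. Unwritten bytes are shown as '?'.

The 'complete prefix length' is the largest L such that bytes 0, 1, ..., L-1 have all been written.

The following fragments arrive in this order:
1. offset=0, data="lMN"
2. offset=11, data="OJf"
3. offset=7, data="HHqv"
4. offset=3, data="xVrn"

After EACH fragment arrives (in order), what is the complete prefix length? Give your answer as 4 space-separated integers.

Answer: 3 3 3 14

Derivation:
Fragment 1: offset=0 data="lMN" -> buffer=lMN??????????? -> prefix_len=3
Fragment 2: offset=11 data="OJf" -> buffer=lMN????????OJf -> prefix_len=3
Fragment 3: offset=7 data="HHqv" -> buffer=lMN????HHqvOJf -> prefix_len=3
Fragment 4: offset=3 data="xVrn" -> buffer=lMNxVrnHHqvOJf -> prefix_len=14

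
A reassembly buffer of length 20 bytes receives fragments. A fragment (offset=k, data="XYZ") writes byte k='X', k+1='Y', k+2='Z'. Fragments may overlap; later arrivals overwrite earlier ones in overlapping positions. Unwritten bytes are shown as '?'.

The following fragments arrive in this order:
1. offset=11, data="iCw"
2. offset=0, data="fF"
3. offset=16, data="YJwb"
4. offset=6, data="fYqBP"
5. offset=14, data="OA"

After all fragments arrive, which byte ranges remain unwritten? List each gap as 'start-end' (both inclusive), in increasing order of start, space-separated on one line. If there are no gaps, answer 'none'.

Answer: 2-5

Derivation:
Fragment 1: offset=11 len=3
Fragment 2: offset=0 len=2
Fragment 3: offset=16 len=4
Fragment 4: offset=6 len=5
Fragment 5: offset=14 len=2
Gaps: 2-5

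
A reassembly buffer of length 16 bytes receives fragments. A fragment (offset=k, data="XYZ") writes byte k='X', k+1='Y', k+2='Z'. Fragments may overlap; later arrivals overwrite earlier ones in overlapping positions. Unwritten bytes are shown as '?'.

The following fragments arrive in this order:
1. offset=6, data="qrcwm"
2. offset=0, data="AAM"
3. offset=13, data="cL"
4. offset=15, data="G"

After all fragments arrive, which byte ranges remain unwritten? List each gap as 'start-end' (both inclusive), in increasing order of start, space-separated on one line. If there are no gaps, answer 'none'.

Answer: 3-5 11-12

Derivation:
Fragment 1: offset=6 len=5
Fragment 2: offset=0 len=3
Fragment 3: offset=13 len=2
Fragment 4: offset=15 len=1
Gaps: 3-5 11-12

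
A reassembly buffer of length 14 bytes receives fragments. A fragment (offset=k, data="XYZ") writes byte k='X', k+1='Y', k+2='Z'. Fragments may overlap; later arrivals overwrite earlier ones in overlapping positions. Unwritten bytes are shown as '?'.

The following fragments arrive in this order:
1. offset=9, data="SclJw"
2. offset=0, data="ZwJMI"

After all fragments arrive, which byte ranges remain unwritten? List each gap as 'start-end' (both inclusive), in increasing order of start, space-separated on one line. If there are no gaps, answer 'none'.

Answer: 5-8

Derivation:
Fragment 1: offset=9 len=5
Fragment 2: offset=0 len=5
Gaps: 5-8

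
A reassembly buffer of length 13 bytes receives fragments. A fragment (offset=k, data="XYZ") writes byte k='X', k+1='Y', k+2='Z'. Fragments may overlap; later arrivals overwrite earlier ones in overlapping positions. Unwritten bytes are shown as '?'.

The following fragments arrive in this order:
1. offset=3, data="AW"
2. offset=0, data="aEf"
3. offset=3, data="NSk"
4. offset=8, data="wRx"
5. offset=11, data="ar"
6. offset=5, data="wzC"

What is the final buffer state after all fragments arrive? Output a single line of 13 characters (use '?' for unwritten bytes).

Fragment 1: offset=3 data="AW" -> buffer=???AW????????
Fragment 2: offset=0 data="aEf" -> buffer=aEfAW????????
Fragment 3: offset=3 data="NSk" -> buffer=aEfNSk???????
Fragment 4: offset=8 data="wRx" -> buffer=aEfNSk??wRx??
Fragment 5: offset=11 data="ar" -> buffer=aEfNSk??wRxar
Fragment 6: offset=5 data="wzC" -> buffer=aEfNSwzCwRxar

Answer: aEfNSwzCwRxar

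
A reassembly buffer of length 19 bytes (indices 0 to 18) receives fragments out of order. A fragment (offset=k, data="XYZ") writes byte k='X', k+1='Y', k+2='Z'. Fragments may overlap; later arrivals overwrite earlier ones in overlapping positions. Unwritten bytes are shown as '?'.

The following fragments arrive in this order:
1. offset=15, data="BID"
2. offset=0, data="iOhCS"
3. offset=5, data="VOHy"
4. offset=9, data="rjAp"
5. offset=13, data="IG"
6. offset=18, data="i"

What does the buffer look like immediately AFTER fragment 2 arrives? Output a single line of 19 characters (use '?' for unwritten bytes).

Answer: iOhCS??????????BID?

Derivation:
Fragment 1: offset=15 data="BID" -> buffer=???????????????BID?
Fragment 2: offset=0 data="iOhCS" -> buffer=iOhCS??????????BID?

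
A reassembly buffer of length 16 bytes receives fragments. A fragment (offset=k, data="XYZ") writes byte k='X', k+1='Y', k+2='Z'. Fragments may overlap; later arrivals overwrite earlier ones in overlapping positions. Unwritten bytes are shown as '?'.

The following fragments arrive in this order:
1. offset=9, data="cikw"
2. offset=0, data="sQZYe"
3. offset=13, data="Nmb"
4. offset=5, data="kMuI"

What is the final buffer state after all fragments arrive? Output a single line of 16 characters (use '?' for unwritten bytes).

Fragment 1: offset=9 data="cikw" -> buffer=?????????cikw???
Fragment 2: offset=0 data="sQZYe" -> buffer=sQZYe????cikw???
Fragment 3: offset=13 data="Nmb" -> buffer=sQZYe????cikwNmb
Fragment 4: offset=5 data="kMuI" -> buffer=sQZYekMuIcikwNmb

Answer: sQZYekMuIcikwNmb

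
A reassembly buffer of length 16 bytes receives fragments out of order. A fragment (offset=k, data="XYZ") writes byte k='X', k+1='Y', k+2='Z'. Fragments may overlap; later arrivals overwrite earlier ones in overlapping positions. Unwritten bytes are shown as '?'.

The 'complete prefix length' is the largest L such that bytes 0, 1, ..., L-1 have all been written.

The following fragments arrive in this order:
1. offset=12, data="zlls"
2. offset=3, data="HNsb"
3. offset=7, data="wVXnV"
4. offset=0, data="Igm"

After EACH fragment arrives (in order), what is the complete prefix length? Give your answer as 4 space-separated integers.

Fragment 1: offset=12 data="zlls" -> buffer=????????????zlls -> prefix_len=0
Fragment 2: offset=3 data="HNsb" -> buffer=???HNsb?????zlls -> prefix_len=0
Fragment 3: offset=7 data="wVXnV" -> buffer=???HNsbwVXnVzlls -> prefix_len=0
Fragment 4: offset=0 data="Igm" -> buffer=IgmHNsbwVXnVzlls -> prefix_len=16

Answer: 0 0 0 16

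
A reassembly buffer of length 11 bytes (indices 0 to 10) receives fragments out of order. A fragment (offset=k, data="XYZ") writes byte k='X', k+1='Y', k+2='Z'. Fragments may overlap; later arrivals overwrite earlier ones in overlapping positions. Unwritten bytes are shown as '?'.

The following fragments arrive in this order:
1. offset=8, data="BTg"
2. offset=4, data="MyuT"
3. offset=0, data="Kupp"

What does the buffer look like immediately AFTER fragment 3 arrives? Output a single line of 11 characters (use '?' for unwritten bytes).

Fragment 1: offset=8 data="BTg" -> buffer=????????BTg
Fragment 2: offset=4 data="MyuT" -> buffer=????MyuTBTg
Fragment 3: offset=0 data="Kupp" -> buffer=KuppMyuTBTg

Answer: KuppMyuTBTg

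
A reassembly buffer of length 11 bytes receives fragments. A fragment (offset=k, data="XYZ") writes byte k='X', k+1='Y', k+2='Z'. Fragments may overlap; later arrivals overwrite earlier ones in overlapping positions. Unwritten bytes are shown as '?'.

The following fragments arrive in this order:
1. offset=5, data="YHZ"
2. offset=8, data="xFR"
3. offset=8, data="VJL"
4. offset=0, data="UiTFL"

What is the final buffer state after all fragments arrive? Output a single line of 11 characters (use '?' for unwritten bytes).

Fragment 1: offset=5 data="YHZ" -> buffer=?????YHZ???
Fragment 2: offset=8 data="xFR" -> buffer=?????YHZxFR
Fragment 3: offset=8 data="VJL" -> buffer=?????YHZVJL
Fragment 4: offset=0 data="UiTFL" -> buffer=UiTFLYHZVJL

Answer: UiTFLYHZVJL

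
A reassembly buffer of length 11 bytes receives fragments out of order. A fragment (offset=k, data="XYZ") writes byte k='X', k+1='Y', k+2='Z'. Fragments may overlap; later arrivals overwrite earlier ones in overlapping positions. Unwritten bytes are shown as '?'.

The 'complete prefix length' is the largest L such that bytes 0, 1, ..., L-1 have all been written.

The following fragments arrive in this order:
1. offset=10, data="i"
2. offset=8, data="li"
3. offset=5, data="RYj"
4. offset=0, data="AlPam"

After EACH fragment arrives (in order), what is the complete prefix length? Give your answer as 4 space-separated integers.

Answer: 0 0 0 11

Derivation:
Fragment 1: offset=10 data="i" -> buffer=??????????i -> prefix_len=0
Fragment 2: offset=8 data="li" -> buffer=????????lii -> prefix_len=0
Fragment 3: offset=5 data="RYj" -> buffer=?????RYjlii -> prefix_len=0
Fragment 4: offset=0 data="AlPam" -> buffer=AlPamRYjlii -> prefix_len=11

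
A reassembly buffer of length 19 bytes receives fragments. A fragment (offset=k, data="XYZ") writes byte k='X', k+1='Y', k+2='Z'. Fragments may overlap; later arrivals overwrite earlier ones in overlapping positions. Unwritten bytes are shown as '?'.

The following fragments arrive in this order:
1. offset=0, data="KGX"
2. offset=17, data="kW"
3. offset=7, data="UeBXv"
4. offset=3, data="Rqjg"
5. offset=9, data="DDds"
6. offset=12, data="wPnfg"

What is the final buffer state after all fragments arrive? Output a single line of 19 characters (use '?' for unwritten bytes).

Answer: KGXRqjgUeDDdwPnfgkW

Derivation:
Fragment 1: offset=0 data="KGX" -> buffer=KGX????????????????
Fragment 2: offset=17 data="kW" -> buffer=KGX??????????????kW
Fragment 3: offset=7 data="UeBXv" -> buffer=KGX????UeBXv?????kW
Fragment 4: offset=3 data="Rqjg" -> buffer=KGXRqjgUeBXv?????kW
Fragment 5: offset=9 data="DDds" -> buffer=KGXRqjgUeDDds????kW
Fragment 6: offset=12 data="wPnfg" -> buffer=KGXRqjgUeDDdwPnfgkW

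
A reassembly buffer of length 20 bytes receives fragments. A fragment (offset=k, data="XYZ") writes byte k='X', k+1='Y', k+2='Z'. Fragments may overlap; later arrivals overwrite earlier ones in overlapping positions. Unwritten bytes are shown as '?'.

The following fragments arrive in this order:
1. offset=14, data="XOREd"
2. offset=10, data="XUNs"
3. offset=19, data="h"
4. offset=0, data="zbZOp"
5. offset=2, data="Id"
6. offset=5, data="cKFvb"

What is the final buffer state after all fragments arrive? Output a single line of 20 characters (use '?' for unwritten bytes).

Fragment 1: offset=14 data="XOREd" -> buffer=??????????????XOREd?
Fragment 2: offset=10 data="XUNs" -> buffer=??????????XUNsXOREd?
Fragment 3: offset=19 data="h" -> buffer=??????????XUNsXOREdh
Fragment 4: offset=0 data="zbZOp" -> buffer=zbZOp?????XUNsXOREdh
Fragment 5: offset=2 data="Id" -> buffer=zbIdp?????XUNsXOREdh
Fragment 6: offset=5 data="cKFvb" -> buffer=zbIdpcKFvbXUNsXOREdh

Answer: zbIdpcKFvbXUNsXOREdh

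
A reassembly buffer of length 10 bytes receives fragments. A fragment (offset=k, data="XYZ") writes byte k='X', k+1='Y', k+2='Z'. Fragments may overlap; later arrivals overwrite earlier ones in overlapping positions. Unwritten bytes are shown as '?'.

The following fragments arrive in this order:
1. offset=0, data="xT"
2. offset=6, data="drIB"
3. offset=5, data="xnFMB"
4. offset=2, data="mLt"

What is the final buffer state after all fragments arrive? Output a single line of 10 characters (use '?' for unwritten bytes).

Fragment 1: offset=0 data="xT" -> buffer=xT????????
Fragment 2: offset=6 data="drIB" -> buffer=xT????drIB
Fragment 3: offset=5 data="xnFMB" -> buffer=xT???xnFMB
Fragment 4: offset=2 data="mLt" -> buffer=xTmLtxnFMB

Answer: xTmLtxnFMB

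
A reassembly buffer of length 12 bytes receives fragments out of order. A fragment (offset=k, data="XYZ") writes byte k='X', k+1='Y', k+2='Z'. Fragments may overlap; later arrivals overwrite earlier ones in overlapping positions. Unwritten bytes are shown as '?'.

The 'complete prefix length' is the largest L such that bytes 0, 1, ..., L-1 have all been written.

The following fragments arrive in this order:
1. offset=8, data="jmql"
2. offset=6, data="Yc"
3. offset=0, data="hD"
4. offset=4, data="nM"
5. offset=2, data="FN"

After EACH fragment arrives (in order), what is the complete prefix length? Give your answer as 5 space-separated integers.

Answer: 0 0 2 2 12

Derivation:
Fragment 1: offset=8 data="jmql" -> buffer=????????jmql -> prefix_len=0
Fragment 2: offset=6 data="Yc" -> buffer=??????Ycjmql -> prefix_len=0
Fragment 3: offset=0 data="hD" -> buffer=hD????Ycjmql -> prefix_len=2
Fragment 4: offset=4 data="nM" -> buffer=hD??nMYcjmql -> prefix_len=2
Fragment 5: offset=2 data="FN" -> buffer=hDFNnMYcjmql -> prefix_len=12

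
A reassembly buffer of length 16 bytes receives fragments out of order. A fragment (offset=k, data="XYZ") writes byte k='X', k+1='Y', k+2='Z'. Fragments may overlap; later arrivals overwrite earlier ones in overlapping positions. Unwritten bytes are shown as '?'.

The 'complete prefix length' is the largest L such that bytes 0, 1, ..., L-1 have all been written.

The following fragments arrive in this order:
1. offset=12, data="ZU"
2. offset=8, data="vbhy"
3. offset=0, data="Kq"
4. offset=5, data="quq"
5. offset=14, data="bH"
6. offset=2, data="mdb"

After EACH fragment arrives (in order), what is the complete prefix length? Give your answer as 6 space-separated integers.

Fragment 1: offset=12 data="ZU" -> buffer=????????????ZU?? -> prefix_len=0
Fragment 2: offset=8 data="vbhy" -> buffer=????????vbhyZU?? -> prefix_len=0
Fragment 3: offset=0 data="Kq" -> buffer=Kq??????vbhyZU?? -> prefix_len=2
Fragment 4: offset=5 data="quq" -> buffer=Kq???quqvbhyZU?? -> prefix_len=2
Fragment 5: offset=14 data="bH" -> buffer=Kq???quqvbhyZUbH -> prefix_len=2
Fragment 6: offset=2 data="mdb" -> buffer=KqmdbquqvbhyZUbH -> prefix_len=16

Answer: 0 0 2 2 2 16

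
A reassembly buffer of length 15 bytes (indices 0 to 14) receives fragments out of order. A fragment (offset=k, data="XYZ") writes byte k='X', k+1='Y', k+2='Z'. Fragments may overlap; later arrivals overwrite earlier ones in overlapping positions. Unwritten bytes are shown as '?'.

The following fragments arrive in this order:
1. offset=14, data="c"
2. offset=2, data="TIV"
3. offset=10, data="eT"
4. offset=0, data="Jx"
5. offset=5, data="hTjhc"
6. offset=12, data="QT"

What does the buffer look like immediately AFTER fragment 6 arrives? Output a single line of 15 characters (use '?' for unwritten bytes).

Answer: JxTIVhTjhceTQTc

Derivation:
Fragment 1: offset=14 data="c" -> buffer=??????????????c
Fragment 2: offset=2 data="TIV" -> buffer=??TIV?????????c
Fragment 3: offset=10 data="eT" -> buffer=??TIV?????eT??c
Fragment 4: offset=0 data="Jx" -> buffer=JxTIV?????eT??c
Fragment 5: offset=5 data="hTjhc" -> buffer=JxTIVhTjhceT??c
Fragment 6: offset=12 data="QT" -> buffer=JxTIVhTjhceTQTc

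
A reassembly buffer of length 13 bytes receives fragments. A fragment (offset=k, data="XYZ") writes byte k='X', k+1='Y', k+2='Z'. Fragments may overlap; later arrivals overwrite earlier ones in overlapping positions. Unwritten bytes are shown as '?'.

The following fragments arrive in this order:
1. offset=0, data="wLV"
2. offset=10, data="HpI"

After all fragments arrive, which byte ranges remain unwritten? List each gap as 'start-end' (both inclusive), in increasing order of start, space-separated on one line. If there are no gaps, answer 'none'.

Fragment 1: offset=0 len=3
Fragment 2: offset=10 len=3
Gaps: 3-9

Answer: 3-9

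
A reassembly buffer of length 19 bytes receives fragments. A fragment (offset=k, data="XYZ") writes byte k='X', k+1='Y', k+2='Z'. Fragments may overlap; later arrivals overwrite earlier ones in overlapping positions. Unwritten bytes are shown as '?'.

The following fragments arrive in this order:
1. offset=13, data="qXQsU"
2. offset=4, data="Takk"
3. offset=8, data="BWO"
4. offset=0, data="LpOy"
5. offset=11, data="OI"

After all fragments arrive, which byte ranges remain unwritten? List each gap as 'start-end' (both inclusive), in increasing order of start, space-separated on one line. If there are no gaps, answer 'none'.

Fragment 1: offset=13 len=5
Fragment 2: offset=4 len=4
Fragment 3: offset=8 len=3
Fragment 4: offset=0 len=4
Fragment 5: offset=11 len=2
Gaps: 18-18

Answer: 18-18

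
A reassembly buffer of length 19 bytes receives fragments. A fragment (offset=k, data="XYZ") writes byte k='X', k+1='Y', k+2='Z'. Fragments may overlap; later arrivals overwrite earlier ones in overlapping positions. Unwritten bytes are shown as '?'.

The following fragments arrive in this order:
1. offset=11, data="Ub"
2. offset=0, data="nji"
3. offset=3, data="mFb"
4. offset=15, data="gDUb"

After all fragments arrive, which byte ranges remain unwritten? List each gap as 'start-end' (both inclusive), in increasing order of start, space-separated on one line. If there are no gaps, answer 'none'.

Fragment 1: offset=11 len=2
Fragment 2: offset=0 len=3
Fragment 3: offset=3 len=3
Fragment 4: offset=15 len=4
Gaps: 6-10 13-14

Answer: 6-10 13-14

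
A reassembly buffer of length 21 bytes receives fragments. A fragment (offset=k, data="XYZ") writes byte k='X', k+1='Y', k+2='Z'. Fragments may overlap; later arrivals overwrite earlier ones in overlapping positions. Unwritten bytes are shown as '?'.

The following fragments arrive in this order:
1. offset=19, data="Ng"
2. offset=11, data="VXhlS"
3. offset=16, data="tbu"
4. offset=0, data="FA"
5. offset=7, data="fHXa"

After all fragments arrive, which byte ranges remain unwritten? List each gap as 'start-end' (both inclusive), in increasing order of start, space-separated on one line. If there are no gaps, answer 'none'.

Fragment 1: offset=19 len=2
Fragment 2: offset=11 len=5
Fragment 3: offset=16 len=3
Fragment 4: offset=0 len=2
Fragment 5: offset=7 len=4
Gaps: 2-6

Answer: 2-6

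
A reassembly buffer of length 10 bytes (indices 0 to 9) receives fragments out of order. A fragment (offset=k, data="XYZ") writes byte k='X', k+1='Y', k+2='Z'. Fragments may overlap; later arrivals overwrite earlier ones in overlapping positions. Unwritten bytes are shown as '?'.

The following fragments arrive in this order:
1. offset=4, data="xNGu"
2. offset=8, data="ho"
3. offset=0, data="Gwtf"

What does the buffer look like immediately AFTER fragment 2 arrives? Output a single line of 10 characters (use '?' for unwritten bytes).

Answer: ????xNGuho

Derivation:
Fragment 1: offset=4 data="xNGu" -> buffer=????xNGu??
Fragment 2: offset=8 data="ho" -> buffer=????xNGuho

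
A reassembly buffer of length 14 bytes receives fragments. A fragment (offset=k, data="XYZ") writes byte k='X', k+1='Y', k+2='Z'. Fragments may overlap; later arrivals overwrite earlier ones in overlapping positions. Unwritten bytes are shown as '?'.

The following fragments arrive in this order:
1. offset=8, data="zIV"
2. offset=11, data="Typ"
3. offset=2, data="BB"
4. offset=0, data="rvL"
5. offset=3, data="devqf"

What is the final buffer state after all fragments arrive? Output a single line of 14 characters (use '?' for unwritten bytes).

Answer: rvLdevqfzIVTyp

Derivation:
Fragment 1: offset=8 data="zIV" -> buffer=????????zIV???
Fragment 2: offset=11 data="Typ" -> buffer=????????zIVTyp
Fragment 3: offset=2 data="BB" -> buffer=??BB????zIVTyp
Fragment 4: offset=0 data="rvL" -> buffer=rvLB????zIVTyp
Fragment 5: offset=3 data="devqf" -> buffer=rvLdevqfzIVTyp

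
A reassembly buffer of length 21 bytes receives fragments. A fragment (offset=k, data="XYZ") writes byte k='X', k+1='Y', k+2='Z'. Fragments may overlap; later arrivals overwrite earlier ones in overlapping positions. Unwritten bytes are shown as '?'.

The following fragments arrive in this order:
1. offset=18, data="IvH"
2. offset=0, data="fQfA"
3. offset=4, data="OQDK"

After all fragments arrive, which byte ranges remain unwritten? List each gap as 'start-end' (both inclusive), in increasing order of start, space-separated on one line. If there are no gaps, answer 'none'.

Fragment 1: offset=18 len=3
Fragment 2: offset=0 len=4
Fragment 3: offset=4 len=4
Gaps: 8-17

Answer: 8-17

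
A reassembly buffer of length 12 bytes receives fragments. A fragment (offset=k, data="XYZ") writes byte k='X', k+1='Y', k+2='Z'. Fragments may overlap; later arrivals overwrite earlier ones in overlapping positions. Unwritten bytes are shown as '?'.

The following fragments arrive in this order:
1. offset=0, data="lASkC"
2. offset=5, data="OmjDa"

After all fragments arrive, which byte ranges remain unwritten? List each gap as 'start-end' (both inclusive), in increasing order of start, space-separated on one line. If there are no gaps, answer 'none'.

Fragment 1: offset=0 len=5
Fragment 2: offset=5 len=5
Gaps: 10-11

Answer: 10-11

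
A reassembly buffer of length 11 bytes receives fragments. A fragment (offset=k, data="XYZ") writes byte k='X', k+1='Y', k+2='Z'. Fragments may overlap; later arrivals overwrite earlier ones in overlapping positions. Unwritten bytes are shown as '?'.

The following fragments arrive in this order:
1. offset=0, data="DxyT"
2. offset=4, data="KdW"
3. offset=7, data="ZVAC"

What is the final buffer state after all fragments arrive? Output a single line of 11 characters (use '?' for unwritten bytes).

Fragment 1: offset=0 data="DxyT" -> buffer=DxyT???????
Fragment 2: offset=4 data="KdW" -> buffer=DxyTKdW????
Fragment 3: offset=7 data="ZVAC" -> buffer=DxyTKdWZVAC

Answer: DxyTKdWZVAC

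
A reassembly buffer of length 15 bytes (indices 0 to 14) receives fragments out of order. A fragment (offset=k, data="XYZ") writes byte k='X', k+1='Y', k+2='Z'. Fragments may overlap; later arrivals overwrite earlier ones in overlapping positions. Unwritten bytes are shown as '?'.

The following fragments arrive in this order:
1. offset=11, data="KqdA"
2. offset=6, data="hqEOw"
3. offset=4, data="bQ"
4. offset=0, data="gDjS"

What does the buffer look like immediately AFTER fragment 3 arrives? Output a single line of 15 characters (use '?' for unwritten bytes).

Answer: ????bQhqEOwKqdA

Derivation:
Fragment 1: offset=11 data="KqdA" -> buffer=???????????KqdA
Fragment 2: offset=6 data="hqEOw" -> buffer=??????hqEOwKqdA
Fragment 3: offset=4 data="bQ" -> buffer=????bQhqEOwKqdA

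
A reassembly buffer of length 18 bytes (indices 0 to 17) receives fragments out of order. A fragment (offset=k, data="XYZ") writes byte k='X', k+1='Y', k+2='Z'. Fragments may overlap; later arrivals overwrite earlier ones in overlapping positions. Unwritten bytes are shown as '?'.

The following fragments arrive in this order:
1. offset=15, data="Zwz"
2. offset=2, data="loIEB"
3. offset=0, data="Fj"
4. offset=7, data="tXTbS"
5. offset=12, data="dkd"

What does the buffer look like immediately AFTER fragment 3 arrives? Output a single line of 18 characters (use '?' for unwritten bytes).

Answer: FjloIEB????????Zwz

Derivation:
Fragment 1: offset=15 data="Zwz" -> buffer=???????????????Zwz
Fragment 2: offset=2 data="loIEB" -> buffer=??loIEB????????Zwz
Fragment 3: offset=0 data="Fj" -> buffer=FjloIEB????????Zwz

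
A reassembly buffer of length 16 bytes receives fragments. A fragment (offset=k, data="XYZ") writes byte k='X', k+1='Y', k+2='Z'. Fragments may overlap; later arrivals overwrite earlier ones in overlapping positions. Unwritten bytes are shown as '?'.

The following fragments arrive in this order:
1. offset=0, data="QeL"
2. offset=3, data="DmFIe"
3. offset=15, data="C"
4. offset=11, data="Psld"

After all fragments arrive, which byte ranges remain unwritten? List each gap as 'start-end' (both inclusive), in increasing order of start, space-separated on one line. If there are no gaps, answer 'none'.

Answer: 8-10

Derivation:
Fragment 1: offset=0 len=3
Fragment 2: offset=3 len=5
Fragment 3: offset=15 len=1
Fragment 4: offset=11 len=4
Gaps: 8-10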